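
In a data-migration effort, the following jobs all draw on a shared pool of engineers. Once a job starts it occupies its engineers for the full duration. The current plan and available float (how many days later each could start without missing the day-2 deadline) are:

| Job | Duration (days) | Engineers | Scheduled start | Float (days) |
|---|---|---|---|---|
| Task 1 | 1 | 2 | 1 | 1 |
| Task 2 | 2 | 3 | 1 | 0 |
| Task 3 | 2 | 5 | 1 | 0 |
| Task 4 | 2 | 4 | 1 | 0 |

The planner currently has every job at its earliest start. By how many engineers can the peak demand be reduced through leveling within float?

Early-start peak: d1:14  d2:12 ⇒ 14.
Leveled (Task 1@1, Task 2@1, Task 3@1, Task 4@1): d1:14  d2:12 ⇒ 14.
Reduction 14 − 14 = 0.

0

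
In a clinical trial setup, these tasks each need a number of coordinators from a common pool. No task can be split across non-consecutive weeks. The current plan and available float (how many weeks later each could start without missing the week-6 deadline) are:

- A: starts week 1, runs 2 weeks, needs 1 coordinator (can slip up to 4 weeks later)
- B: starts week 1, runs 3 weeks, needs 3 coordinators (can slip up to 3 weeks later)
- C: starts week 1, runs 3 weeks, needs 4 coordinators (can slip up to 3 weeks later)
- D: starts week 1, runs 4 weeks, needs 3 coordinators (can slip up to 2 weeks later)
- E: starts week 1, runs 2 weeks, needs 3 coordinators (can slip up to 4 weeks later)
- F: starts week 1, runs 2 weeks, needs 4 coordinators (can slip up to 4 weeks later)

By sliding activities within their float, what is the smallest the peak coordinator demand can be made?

Early-start (A@1, B@1, C@1, D@1, E@1, F@1) gives peak 18: w1:18  w2:18  w3:10  w4:3  w5:0  w6:0.
Shift B→4, D→3, E→4.
Schedule A@1, B@4, C@1, D@3, E@4, F@1: w1:9  w2:9  w3:7  w4:9  w5:9  w6:6 — peak 9.
Total coordinator-weeks = 49 over 6 weeks ⇒ peak ≥ ⌈49/6⌉ = 9, so 9 is optimal.

9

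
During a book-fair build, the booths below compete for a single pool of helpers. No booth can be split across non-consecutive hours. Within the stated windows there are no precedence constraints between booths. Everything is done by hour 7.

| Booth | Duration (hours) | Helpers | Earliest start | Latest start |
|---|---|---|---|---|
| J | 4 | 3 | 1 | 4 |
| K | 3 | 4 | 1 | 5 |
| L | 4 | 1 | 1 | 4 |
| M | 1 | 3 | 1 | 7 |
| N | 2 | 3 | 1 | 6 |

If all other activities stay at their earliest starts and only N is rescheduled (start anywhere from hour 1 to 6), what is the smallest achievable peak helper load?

N@1: h1:14  h2:11  h3:8  h4:4  h5:0  h6:0  h7:0 → peak 14
N@2: h1:11  h2:11  h3:11  h4:4  h5:0  h6:0  h7:0 → peak 11
N@3: h1:11  h2:8  h3:11  h4:7  h5:0  h6:0  h7:0 → peak 11
N@4: h1:11  h2:8  h3:8  h4:7  h5:3  h6:0  h7:0 → peak 11
N@5: h1:11  h2:8  h3:8  h4:4  h5:3  h6:3  h7:0 → peak 11
N@6: h1:11  h2:8  h3:8  h4:4  h5:0  h6:3  h7:3 → peak 11
Best is N@2, peak 11.

11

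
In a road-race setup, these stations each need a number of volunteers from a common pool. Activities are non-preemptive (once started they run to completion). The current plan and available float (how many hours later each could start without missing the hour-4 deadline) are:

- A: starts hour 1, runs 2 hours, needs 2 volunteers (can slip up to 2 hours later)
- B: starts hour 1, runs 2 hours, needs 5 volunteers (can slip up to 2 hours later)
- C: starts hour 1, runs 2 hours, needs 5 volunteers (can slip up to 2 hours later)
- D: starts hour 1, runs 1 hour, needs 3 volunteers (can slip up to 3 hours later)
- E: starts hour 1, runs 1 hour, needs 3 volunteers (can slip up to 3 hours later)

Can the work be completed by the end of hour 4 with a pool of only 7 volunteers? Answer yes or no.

no

Total volunteer-hours = 30; over 4 hours the average is 30/4 > 7, so some hour must exceed 7.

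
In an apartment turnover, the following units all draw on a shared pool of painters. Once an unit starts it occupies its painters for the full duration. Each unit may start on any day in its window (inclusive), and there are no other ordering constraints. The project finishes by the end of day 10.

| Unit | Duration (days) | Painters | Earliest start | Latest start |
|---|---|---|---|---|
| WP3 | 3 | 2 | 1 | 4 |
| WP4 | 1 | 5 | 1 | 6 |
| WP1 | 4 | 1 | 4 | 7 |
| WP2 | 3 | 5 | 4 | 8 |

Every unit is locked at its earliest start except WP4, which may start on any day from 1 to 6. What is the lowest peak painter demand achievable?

7

WP4@1: d1:7  d2:2  d3:2  d4:6  d5:6  d6:6  d7:1  d8:0  d9:0  d10:0 → peak 7
WP4@2: d1:2  d2:7  d3:2  d4:6  d5:6  d6:6  d7:1  d8:0  d9:0  d10:0 → peak 7
WP4@3: d1:2  d2:2  d3:7  d4:6  d5:6  d6:6  d7:1  d8:0  d9:0  d10:0 → peak 7
WP4@4: d1:2  d2:2  d3:2  d4:11  d5:6  d6:6  d7:1  d8:0  d9:0  d10:0 → peak 11
WP4@5: d1:2  d2:2  d3:2  d4:6  d5:11  d6:6  d7:1  d8:0  d9:0  d10:0 → peak 11
WP4@6: d1:2  d2:2  d3:2  d4:6  d5:6  d6:11  d7:1  d8:0  d9:0  d10:0 → peak 11
Best is WP4@1, peak 7.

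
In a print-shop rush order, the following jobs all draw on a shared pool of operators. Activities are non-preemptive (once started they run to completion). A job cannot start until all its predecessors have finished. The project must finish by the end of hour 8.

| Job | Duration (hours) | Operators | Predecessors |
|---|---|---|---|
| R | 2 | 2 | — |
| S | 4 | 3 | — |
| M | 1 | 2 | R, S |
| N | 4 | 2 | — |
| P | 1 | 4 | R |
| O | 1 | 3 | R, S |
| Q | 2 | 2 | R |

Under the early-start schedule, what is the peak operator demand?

Early-start schedule: R@1, S@1, M@5, N@1, P@3, O@5, Q@3.
Load per hour: hour 1: 7, hour 2: 7, hour 3: 11, hour 4: 7, hour 5: 5, hour 6: 0, hour 7: 0, hour 8: 0.
Peak is 11.

11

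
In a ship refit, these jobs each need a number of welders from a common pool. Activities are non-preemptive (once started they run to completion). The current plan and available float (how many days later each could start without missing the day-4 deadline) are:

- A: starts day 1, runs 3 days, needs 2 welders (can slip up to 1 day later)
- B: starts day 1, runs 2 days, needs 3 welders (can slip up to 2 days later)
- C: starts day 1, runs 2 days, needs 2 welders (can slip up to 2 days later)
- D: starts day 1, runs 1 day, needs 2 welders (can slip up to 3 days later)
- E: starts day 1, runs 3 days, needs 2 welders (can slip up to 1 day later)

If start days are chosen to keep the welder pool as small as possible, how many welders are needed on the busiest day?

7

Early-start (A@1, B@1, C@1, D@1, E@1) gives peak 11: d1:11  d2:9  d3:4  d4:0.
Shift C→3, E→2.
Schedule A@1, B@1, C@3, D@1, E@2: d1:7  d2:7  d3:6  d4:4 — peak 7.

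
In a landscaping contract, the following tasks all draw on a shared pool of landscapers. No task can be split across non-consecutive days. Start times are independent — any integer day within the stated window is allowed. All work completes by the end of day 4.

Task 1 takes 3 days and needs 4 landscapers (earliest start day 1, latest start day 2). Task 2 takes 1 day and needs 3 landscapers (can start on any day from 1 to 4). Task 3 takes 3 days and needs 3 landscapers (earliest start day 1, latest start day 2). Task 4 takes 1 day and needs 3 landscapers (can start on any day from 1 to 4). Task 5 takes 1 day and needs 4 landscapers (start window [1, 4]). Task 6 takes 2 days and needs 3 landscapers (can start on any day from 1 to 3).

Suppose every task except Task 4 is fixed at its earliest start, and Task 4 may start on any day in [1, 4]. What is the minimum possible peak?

17

Task 4@1: d1:20  d2:10  d3:7  d4:0 → peak 20
Task 4@2: d1:17  d2:13  d3:7  d4:0 → peak 17
Task 4@3: d1:17  d2:10  d3:10  d4:0 → peak 17
Task 4@4: d1:17  d2:10  d3:7  d4:3 → peak 17
Best is Task 4@2, peak 17.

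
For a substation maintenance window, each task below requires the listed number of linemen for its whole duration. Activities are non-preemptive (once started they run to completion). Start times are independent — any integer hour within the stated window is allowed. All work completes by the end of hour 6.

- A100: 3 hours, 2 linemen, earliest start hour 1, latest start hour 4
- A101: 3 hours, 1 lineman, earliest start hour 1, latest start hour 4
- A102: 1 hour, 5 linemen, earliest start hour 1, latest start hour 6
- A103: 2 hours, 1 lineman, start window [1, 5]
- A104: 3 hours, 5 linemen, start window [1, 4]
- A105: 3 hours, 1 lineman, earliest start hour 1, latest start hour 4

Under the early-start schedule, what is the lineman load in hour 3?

9

At early start, hour 3 has: A100, A101, A104, A105.
Demand: 2 + 1 + 5 + 1 = 9.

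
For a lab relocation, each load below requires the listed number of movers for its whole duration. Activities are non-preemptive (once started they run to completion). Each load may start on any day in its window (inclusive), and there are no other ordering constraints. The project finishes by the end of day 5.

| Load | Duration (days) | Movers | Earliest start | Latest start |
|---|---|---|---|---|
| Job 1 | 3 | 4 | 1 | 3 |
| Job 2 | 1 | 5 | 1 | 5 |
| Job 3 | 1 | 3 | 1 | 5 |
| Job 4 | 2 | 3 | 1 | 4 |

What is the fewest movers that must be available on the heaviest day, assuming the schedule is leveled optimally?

7

Early-start (Job 1@1, Job 2@1, Job 3@1, Job 4@1) gives peak 15: d1:15  d2:7  d3:4  d4:0  d5:0.
Shift Job 2→4, Job 4→2.
Schedule Job 1@1, Job 2@4, Job 3@1, Job 4@2: d1:7  d2:7  d3:7  d4:5  d5:0 — peak 7.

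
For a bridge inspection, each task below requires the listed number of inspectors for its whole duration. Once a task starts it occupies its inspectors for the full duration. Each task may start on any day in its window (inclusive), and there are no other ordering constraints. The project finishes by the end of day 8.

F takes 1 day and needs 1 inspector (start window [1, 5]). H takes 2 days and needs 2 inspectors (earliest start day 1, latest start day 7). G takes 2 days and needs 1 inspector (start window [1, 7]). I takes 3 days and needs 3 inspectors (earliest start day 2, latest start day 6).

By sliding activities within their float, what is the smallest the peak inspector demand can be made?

3

Early-start (F@1, H@1, G@1, I@2) gives peak 6: d1:4  d2:6  d3:3  d4:3  d5:0  d6:0  d7:0  d8:0.
Shift G→2, I→4.
Schedule F@1, H@1, G@2, I@4: d1:3  d2:3  d3:1  d4:3  d5:3  d6:3  d7:0  d8:0 — peak 3.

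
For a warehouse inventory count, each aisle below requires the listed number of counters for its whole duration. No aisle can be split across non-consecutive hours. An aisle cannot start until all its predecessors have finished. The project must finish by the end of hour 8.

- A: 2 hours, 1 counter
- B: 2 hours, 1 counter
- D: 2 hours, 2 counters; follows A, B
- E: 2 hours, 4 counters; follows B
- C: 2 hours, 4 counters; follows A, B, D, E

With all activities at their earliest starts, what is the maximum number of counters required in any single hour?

6

Early-start schedule: A@1, B@1, D@3, E@3, C@5.
Load per hour: hour 1: 2, hour 2: 2, hour 3: 6, hour 4: 6, hour 5: 4, hour 6: 4, hour 7: 0, hour 8: 0.
Peak is 6.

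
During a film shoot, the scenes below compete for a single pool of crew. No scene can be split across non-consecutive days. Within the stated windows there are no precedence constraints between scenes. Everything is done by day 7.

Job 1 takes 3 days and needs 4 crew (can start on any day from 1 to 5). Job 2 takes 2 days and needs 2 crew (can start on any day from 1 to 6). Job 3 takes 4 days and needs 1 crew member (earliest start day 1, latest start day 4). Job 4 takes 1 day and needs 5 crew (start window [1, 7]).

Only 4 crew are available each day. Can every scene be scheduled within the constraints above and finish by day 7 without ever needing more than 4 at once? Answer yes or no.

no

The minimum achievable peak is 5; 4 < 5, so no feasible schedule stays within the cap.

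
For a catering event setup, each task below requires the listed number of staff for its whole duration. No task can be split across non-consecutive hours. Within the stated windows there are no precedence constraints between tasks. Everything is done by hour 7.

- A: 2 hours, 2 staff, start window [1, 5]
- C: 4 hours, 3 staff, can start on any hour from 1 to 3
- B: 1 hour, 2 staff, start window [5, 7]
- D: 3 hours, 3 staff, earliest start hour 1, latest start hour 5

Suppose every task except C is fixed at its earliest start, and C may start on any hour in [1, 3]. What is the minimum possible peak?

6

C@1: h1:8  h2:8  h3:6  h4:3  h5:2  h6:0  h7:0 → peak 8
C@2: h1:5  h2:8  h3:6  h4:3  h5:5  h6:0  h7:0 → peak 8
C@3: h1:5  h2:5  h3:6  h4:3  h5:5  h6:3  h7:0 → peak 6
Best is C@3, peak 6.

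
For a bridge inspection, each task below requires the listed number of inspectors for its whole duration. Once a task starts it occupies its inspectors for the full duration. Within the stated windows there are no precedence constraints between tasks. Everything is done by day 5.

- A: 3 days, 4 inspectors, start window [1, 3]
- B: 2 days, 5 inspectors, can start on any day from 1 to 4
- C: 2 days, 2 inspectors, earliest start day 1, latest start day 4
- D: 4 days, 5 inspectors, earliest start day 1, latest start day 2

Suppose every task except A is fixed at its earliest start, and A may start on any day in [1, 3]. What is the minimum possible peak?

12

A@1: d1:16  d2:16  d3:9  d4:5  d5:0 → peak 16
A@2: d1:12  d2:16  d3:9  d4:9  d5:0 → peak 16
A@3: d1:12  d2:12  d3:9  d4:9  d5:4 → peak 12
Best is A@3, peak 12.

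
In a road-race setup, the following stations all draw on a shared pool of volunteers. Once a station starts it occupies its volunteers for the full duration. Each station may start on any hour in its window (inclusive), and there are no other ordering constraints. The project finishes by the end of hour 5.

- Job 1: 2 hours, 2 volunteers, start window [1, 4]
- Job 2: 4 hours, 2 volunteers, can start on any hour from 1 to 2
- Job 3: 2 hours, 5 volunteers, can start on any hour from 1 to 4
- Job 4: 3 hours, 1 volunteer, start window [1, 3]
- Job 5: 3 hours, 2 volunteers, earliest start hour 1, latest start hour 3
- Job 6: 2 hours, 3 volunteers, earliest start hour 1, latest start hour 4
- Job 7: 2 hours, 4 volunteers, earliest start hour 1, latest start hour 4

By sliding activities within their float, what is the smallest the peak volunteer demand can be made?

Early-start (Job 1@1, Job 2@1, Job 3@1, Job 4@1, Job 5@1, Job 6@1, Job 7@1) gives peak 19: h1:19  h2:19  h3:5  h4:2  h5:0.
Shift Job 5→3, Job 6→3, Job 7→4.
Schedule Job 1@1, Job 2@1, Job 3@1, Job 4@1, Job 5@3, Job 6@3, Job 7@4: h1:10  h2:10  h3:8  h4:11  h5:6 — peak 11.

11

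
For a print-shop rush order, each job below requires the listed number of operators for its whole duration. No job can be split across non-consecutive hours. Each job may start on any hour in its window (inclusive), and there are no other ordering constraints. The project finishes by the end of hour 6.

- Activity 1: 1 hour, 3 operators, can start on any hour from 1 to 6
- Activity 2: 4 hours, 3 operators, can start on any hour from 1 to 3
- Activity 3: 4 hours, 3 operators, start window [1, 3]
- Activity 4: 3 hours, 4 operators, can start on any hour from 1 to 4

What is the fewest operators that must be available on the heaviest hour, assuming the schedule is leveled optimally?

10

Early-start (Activity 1@1, Activity 2@1, Activity 3@1, Activity 4@1) gives peak 13: h1:13  h2:10  h3:10  h4:6  h5:0  h6:0.
Shift Activity 4→2.
Schedule Activity 1@1, Activity 2@1, Activity 3@1, Activity 4@2: h1:9  h2:10  h3:10  h4:10  h5:0  h6:0 — peak 10.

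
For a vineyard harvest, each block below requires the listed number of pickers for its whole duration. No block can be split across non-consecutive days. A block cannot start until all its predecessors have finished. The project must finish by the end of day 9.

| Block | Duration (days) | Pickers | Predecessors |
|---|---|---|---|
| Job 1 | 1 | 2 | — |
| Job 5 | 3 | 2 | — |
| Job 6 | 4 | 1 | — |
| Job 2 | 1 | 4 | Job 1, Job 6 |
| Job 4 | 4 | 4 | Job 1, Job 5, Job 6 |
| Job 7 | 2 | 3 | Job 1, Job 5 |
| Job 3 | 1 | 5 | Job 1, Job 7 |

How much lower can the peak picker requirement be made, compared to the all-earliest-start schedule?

Early-start peak: d1:5  d2:3  d3:3  d4:4  d5:11  d6:9  d7:4  d8:4  d9:0 ⇒ 11.
Leveled (Job 1@1, Job 5@1, Job 6@1, Job 2@5, Job 4@5, Job 7@6, Job 3@9): d1:5  d2:3  d3:3  d4:1  d5:8  d6:7  d7:7  d8:4  d9:5 ⇒ 8.
Reduction 11 − 8 = 3.

3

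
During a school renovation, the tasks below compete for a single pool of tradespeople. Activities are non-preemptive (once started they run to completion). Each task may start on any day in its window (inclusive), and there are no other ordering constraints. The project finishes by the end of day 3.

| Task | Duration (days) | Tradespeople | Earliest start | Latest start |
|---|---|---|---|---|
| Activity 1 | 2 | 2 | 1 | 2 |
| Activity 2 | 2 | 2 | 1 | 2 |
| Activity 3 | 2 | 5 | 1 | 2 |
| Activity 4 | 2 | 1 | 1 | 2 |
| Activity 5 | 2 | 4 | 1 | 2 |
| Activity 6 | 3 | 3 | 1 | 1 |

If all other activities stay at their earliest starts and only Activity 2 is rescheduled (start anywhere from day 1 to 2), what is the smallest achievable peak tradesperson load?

17

Activity 2@1: d1:17  d2:17  d3:3 → peak 17
Activity 2@2: d1:15  d2:17  d3:5 → peak 17
Best is Activity 2@1, peak 17.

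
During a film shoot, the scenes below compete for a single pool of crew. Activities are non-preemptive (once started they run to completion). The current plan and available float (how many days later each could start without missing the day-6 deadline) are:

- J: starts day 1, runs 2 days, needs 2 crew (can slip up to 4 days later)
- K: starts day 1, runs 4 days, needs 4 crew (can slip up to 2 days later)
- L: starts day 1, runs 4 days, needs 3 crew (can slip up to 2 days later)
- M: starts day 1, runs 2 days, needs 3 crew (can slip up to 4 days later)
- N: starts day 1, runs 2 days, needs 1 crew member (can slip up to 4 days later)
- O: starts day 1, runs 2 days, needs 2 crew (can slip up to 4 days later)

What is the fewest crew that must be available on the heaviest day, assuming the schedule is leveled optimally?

8

Early-start (J@1, K@1, L@1, M@1, N@1, O@1) gives peak 15: d1:15  d2:15  d3:7  d4:7  d5:0  d6:0.
Shift L→3, M→5, O→5.
Schedule J@1, K@1, L@3, M@5, N@1, O@5: d1:7  d2:7  d3:7  d4:7  d5:8  d6:8 — peak 8.
Total crew member-days = 44 over 6 days ⇒ peak ≥ ⌈44/6⌉ = 8, so 8 is optimal.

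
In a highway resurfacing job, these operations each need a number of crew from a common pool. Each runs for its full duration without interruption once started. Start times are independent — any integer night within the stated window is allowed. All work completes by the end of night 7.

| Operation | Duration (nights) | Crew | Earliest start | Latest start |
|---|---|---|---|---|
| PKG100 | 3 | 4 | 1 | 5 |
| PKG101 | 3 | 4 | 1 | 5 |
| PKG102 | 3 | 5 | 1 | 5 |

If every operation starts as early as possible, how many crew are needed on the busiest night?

Early-start schedule: PKG100@1, PKG101@1, PKG102@1.
Load per night: night 1: 13, night 2: 13, night 3: 13, night 4: 0, night 5: 0, night 6: 0, night 7: 0.
Peak is 13.

13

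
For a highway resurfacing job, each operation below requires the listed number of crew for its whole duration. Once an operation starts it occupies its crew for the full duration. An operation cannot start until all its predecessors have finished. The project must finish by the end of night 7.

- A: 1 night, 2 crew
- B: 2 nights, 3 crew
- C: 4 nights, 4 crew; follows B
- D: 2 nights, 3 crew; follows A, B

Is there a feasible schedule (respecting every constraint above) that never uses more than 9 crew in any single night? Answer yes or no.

Schedule A@1, B@1, C@3, D@3: n1:5  n2:3  n3:7  n4:7  n5:4  n6:4  n7:0 — peak 7 ≤ 9.

yes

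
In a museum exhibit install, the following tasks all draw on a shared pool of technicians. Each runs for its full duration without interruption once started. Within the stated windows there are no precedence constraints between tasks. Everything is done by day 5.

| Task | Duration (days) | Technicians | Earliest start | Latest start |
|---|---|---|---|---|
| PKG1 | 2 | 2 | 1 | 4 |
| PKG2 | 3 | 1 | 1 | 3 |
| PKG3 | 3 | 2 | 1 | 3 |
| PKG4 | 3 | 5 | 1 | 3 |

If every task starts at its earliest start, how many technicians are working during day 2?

At early start, day 2 has: PKG1, PKG2, PKG3, PKG4.
Demand: 2 + 1 + 2 + 5 = 10.

10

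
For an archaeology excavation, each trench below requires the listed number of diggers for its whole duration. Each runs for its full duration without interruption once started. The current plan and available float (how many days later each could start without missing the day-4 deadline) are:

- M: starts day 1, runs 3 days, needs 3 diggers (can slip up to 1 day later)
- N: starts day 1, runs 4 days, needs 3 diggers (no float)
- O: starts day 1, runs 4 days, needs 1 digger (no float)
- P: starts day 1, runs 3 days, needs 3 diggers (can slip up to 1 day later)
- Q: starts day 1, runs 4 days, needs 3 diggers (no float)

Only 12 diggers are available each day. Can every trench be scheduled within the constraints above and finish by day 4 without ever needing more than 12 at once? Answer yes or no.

no

The minimum achievable peak is 13; 12 < 13, so no feasible schedule stays within the cap.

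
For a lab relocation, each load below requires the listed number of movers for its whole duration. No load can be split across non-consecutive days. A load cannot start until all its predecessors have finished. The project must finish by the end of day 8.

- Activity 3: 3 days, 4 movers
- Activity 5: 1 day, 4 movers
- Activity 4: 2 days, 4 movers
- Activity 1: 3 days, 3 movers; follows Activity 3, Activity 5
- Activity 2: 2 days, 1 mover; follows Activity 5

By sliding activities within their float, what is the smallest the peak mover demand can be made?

Early-start (Activity 3@1, Activity 5@1, Activity 4@1, Activity 1@4, Activity 2@2) gives peak 12: d1:12  d2:9  d3:5  d4:3  d5:3  d6:3  d7:0  d8:0.
Shift Activity 5→4, Activity 4→5, Activity 1→5, Activity 2→7.
Schedule Activity 3@1, Activity 5@4, Activity 4@5, Activity 1@5, Activity 2@7: d1:4  d2:4  d3:4  d4:4  d5:7  d6:7  d7:4  d8:1 — peak 7.

7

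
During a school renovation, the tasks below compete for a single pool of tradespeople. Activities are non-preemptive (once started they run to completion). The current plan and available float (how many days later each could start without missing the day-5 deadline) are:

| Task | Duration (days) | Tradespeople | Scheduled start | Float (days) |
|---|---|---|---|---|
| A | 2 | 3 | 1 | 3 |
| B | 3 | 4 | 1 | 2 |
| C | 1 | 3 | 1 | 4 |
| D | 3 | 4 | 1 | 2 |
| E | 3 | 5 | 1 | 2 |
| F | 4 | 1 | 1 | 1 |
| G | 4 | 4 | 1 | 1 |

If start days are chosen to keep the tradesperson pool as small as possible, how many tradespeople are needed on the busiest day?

Early-start (A@1, B@1, C@1, D@1, E@1, F@1, G@1) gives peak 24: d1:24  d2:21  d3:18  d4:5  d5:0.
Shift E→3, G→2.
Schedule A@1, B@1, C@1, D@1, E@3, F@1, G@2: d1:15  d2:16  d3:18  d4:10  d5:9 — peak 18.

18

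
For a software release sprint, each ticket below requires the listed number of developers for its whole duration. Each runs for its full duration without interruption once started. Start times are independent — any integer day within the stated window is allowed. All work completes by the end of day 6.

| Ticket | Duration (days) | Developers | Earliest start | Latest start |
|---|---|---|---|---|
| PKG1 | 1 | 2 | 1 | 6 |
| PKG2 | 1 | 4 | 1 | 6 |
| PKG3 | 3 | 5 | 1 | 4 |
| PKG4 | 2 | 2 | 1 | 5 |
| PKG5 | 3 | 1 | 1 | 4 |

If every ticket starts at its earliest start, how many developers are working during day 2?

At early start, day 2 has: PKG3, PKG4, PKG5.
Demand: 5 + 2 + 1 = 8.

8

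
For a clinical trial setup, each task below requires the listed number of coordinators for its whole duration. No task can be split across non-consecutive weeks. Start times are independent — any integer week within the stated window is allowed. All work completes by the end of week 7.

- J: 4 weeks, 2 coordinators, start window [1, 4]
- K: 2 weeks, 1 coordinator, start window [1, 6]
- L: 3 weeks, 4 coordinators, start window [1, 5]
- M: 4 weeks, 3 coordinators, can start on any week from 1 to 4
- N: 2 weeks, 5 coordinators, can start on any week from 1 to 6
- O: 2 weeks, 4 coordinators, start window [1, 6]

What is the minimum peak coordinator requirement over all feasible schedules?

9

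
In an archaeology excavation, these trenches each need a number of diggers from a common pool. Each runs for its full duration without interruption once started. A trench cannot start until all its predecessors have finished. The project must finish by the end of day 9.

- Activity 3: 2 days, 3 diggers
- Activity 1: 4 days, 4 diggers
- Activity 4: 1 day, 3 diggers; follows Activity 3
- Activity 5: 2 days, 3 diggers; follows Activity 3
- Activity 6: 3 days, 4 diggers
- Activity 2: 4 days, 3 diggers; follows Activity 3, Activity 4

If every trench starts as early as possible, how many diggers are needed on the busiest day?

Early-start schedule: Activity 3@1, Activity 1@1, Activity 4@3, Activity 5@3, Activity 6@1, Activity 2@4.
Load per day: day 1: 11, day 2: 11, day 3: 14, day 4: 10, day 5: 3, day 6: 3, day 7: 3, day 8: 0, day 9: 0.
Peak is 14.

14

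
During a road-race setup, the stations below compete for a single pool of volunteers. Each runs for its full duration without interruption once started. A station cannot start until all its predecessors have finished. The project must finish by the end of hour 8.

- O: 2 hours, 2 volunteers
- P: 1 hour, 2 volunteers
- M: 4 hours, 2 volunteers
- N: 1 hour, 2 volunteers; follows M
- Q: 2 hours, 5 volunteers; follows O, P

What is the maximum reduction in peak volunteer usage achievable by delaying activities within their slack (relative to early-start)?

2

Early-start peak: h1:6  h2:4  h3:7  h4:7  h5:2  h6:0  h7:0  h8:0 ⇒ 7.
Leveled (O@1, P@1, M@2, N@6, Q@7): h1:4  h2:4  h3:2  h4:2  h5:2  h6:2  h7:5  h8:5 ⇒ 5.
Reduction 7 − 5 = 2.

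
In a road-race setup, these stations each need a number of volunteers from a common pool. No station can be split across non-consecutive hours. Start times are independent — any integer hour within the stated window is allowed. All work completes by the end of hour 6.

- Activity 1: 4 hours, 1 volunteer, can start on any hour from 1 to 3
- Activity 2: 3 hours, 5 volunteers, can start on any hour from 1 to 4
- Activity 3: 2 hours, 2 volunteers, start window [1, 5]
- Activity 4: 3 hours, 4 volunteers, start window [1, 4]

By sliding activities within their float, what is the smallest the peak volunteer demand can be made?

Early-start (Activity 1@1, Activity 2@1, Activity 3@1, Activity 4@1) gives peak 12: h1:12  h2:12  h3:10  h4:1  h5:0  h6:0.
Shift Activity 3→5, Activity 4→4.
Schedule Activity 1@1, Activity 2@1, Activity 3@5, Activity 4@4: h1:6  h2:6  h3:6  h4:5  h5:6  h6:6 — peak 6.
Total volunteer-hours = 35 over 6 hours ⇒ peak ≥ ⌈35/6⌉ = 6, so 6 is optimal.

6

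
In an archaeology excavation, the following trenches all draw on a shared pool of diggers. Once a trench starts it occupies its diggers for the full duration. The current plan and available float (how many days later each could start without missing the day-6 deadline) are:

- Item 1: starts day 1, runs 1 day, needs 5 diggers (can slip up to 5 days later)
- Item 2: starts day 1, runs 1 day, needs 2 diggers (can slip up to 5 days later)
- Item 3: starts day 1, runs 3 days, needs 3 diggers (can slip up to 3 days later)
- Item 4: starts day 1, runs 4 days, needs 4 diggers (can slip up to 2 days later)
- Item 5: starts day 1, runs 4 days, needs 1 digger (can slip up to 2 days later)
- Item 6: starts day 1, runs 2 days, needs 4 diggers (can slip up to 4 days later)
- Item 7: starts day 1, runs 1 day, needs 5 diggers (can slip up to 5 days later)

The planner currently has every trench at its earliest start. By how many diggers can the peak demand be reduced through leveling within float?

15

Early-start peak: d1:24  d2:12  d3:8  d4:5  d5:0  d6:0 ⇒ 24.
Leveled (Item 1@1, Item 2@1, Item 3@2, Item 4@2, Item 5@1, Item 6@5, Item 7@6): d1:8  d2:8  d3:8  d4:8  d5:8  d6:9 ⇒ 9.
Reduction 24 − 9 = 15.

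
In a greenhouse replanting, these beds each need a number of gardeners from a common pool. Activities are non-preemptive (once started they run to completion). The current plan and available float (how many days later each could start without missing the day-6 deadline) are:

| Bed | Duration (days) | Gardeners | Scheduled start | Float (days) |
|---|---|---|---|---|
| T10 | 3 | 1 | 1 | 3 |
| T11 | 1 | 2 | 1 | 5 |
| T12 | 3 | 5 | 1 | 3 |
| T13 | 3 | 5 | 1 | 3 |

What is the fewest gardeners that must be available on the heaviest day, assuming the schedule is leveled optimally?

Early-start (T10@1, T11@1, T12@1, T13@1) gives peak 13: d1:13  d2:11  d3:11  d4:0  d5:0  d6:0.
Shift T11→4, T13→4.
Schedule T10@1, T11@4, T12@1, T13@4: d1:6  d2:6  d3:6  d4:7  d5:5  d6:5 — peak 7.

7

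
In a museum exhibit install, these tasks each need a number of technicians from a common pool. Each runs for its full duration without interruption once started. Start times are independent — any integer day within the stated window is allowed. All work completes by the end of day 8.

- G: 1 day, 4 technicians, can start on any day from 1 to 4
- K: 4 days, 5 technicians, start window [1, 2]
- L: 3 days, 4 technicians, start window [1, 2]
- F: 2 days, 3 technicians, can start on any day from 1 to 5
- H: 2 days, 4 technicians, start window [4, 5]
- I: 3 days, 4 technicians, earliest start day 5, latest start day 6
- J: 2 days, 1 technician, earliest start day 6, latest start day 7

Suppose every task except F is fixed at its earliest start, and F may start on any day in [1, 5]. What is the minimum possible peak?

13

F@1: d1:16  d2:12  d3:9  d4:9  d5:8  d6:5  d7:5  d8:0 → peak 16
F@2: d1:13  d2:12  d3:12  d4:9  d5:8  d6:5  d7:5  d8:0 → peak 13
F@3: d1:13  d2:9  d3:12  d4:12  d5:8  d6:5  d7:5  d8:0 → peak 13
F@4: d1:13  d2:9  d3:9  d4:12  d5:11  d6:5  d7:5  d8:0 → peak 13
F@5: d1:13  d2:9  d3:9  d4:9  d5:11  d6:8  d7:5  d8:0 → peak 13
Best is F@2, peak 13.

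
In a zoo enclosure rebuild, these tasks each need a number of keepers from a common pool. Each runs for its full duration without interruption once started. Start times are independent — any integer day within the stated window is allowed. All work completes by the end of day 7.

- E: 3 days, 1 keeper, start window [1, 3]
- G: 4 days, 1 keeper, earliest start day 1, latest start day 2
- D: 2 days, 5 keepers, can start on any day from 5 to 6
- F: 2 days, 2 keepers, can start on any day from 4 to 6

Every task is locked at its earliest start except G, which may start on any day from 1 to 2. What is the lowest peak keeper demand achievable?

G@1: d1:2  d2:2  d3:2  d4:3  d5:7  d6:5  d7:0 → peak 7
G@2: d1:1  d2:2  d3:2  d4:3  d5:8  d6:5  d7:0 → peak 8
Best is G@1, peak 7.

7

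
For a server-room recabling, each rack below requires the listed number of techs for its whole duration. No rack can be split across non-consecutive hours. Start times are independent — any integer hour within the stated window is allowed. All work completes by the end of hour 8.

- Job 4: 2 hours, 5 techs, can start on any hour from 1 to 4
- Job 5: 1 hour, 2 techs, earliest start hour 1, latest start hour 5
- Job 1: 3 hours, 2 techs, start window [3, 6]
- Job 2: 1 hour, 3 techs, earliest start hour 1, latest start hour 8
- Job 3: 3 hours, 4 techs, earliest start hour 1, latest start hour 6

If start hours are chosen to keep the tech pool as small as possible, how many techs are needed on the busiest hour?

Early-start (Job 4@1, Job 5@1, Job 1@3, Job 2@1, Job 3@1) gives peak 14: h1:14  h2:9  h3:6  h4:2  h5:2  h6:0  h7:0  h8:0.
Shift Job 5→3, Job 2→4, Job 3→6.
Schedule Job 4@1, Job 5@3, Job 1@3, Job 2@4, Job 3@6: h1:5  h2:5  h3:4  h4:5  h5:2  h6:4  h7:4  h8:4 — peak 5.
Total tech-hours = 33 over 8 hours ⇒ peak ≥ ⌈33/8⌉ = 5, so 5 is optimal.

5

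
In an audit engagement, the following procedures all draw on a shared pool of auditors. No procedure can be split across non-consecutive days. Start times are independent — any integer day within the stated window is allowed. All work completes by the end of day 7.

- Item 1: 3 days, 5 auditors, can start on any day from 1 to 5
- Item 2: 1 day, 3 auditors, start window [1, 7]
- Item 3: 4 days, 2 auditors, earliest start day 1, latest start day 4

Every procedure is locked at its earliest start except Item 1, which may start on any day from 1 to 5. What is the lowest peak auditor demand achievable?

Item 1@1: d1:10  d2:7  d3:7  d4:2  d5:0  d6:0  d7:0 → peak 10
Item 1@2: d1:5  d2:7  d3:7  d4:7  d5:0  d6:0  d7:0 → peak 7
Item 1@3: d1:5  d2:2  d3:7  d4:7  d5:5  d6:0  d7:0 → peak 7
Item 1@4: d1:5  d2:2  d3:2  d4:7  d5:5  d6:5  d7:0 → peak 7
Item 1@5: d1:5  d2:2  d3:2  d4:2  d5:5  d6:5  d7:5 → peak 5
Best is Item 1@5, peak 5.

5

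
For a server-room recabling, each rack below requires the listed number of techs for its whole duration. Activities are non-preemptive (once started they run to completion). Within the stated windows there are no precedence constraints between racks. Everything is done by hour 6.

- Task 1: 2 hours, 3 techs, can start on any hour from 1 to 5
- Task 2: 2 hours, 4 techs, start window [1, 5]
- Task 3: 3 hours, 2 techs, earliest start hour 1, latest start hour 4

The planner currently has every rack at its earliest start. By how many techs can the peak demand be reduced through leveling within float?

Early-start peak: h1:9  h2:9  h3:2  h4:0  h5:0  h6:0 ⇒ 9.
Leveled (Task 1@1, Task 2@4, Task 3@1): h1:5  h2:5  h3:2  h4:4  h5:4  h6:0 ⇒ 5.
Reduction 9 − 5 = 4.

4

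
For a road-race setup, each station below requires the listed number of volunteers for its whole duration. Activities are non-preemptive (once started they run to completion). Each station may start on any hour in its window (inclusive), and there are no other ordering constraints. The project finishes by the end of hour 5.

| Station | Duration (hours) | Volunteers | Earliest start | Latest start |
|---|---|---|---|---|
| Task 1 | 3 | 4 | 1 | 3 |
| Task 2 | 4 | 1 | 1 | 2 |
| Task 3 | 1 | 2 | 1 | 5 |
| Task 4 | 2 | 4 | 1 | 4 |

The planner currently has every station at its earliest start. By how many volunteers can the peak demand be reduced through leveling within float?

Early-start peak: h1:11  h2:9  h3:5  h4:1  h5:0 ⇒ 11.
Leveled (Task 1@1, Task 2@1, Task 3@5, Task 4@4): h1:5  h2:5  h3:5  h4:5  h5:6 ⇒ 6.
Reduction 11 − 6 = 5.

5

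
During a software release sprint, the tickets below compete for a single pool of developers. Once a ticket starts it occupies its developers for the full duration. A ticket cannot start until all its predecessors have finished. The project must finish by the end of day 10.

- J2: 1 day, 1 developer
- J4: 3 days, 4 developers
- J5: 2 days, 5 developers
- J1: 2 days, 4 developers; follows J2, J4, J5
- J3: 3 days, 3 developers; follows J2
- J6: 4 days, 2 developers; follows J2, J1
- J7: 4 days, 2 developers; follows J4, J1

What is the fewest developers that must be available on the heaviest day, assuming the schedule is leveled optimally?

9

Early-start (J2@1, J4@1, J5@1, J1@4, J3@2, J6@6, J7@6) gives peak 12: d1:10  d2:12  d3:7  d4:7  d5:4  d6:4  d7:4  d8:4  d9:4  d10:0.
Shift J5→2, J3→4.
Schedule J2@1, J4@1, J5@2, J1@4, J3@4, J6@6, J7@6: d1:5  d2:9  d3:9  d4:7  d5:7  d6:7  d7:4  d8:4  d9:4  d10:0 — peak 9.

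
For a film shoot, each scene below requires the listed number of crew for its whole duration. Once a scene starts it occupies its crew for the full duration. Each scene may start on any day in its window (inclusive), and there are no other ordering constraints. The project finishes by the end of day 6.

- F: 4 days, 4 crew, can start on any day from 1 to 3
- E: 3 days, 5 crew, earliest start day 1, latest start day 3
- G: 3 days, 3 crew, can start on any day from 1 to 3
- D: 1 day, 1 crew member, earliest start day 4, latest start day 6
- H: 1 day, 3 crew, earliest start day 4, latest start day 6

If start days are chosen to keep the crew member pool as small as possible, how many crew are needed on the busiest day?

12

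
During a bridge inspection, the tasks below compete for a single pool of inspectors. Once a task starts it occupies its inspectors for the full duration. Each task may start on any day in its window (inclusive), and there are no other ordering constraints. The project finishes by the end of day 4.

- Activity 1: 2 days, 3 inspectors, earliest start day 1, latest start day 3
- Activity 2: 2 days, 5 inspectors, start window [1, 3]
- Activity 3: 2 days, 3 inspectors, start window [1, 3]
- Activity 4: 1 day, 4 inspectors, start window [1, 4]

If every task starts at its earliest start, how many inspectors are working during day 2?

11

At early start, day 2 has: Activity 1, Activity 2, Activity 3.
Demand: 3 + 5 + 3 = 11.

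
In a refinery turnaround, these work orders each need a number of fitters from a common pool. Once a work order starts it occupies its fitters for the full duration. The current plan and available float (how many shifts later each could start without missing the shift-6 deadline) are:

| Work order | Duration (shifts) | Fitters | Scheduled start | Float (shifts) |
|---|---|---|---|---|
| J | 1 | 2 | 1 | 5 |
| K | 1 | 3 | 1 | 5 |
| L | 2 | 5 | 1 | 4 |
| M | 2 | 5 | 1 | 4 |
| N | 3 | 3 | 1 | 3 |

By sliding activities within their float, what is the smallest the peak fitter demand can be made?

Early-start (J@1, K@1, L@1, M@1, N@1) gives peak 18: s1:18  s2:13  s3:3  s4:0  s5:0  s6:0.
Shift L→2, M→4.
Schedule J@1, K@1, L@2, M@4, N@1: s1:8  s2:8  s3:8  s4:5  s5:5  s6:0 — peak 8.

8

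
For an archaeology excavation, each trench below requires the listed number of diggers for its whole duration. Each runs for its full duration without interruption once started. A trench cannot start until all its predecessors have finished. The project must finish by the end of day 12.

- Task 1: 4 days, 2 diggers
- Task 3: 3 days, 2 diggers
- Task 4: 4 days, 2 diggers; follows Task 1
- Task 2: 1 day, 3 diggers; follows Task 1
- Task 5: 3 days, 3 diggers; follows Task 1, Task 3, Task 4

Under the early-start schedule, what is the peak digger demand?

5

Early-start schedule: Task 1@1, Task 3@1, Task 4@5, Task 2@5, Task 5@9.
Load per day: day 1: 4, day 2: 4, day 3: 4, day 4: 2, day 5: 5, day 6: 2, day 7: 2, day 8: 2, day 9: 3, day 10: 3, day 11: 3, day 12: 0.
Peak is 5.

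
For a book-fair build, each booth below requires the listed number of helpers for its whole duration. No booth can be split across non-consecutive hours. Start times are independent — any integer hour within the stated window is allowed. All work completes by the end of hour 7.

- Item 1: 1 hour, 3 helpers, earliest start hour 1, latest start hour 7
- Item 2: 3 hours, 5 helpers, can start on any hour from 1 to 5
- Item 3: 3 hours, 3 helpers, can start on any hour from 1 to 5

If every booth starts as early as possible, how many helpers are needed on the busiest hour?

11

Early-start schedule: Item 1@1, Item 2@1, Item 3@1.
Load per hour: hour 1: 11, hour 2: 8, hour 3: 8, hour 4: 0, hour 5: 0, hour 6: 0, hour 7: 0.
Peak is 11.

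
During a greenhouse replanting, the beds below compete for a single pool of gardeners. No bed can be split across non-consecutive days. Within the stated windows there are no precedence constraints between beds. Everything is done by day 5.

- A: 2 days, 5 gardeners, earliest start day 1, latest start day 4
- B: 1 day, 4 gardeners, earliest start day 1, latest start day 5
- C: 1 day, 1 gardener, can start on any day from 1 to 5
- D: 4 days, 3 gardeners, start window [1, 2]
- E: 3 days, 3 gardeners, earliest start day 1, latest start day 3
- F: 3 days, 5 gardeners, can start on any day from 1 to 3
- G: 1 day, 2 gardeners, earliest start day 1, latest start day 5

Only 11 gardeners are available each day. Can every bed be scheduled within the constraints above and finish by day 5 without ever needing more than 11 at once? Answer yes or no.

Schedule A@1, B@1, C@1, D@2, E@2, F@3, G@5: d1:10  d2:11  d3:11  d4:11  d5:10 — peak 11 ≤ 11.

yes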